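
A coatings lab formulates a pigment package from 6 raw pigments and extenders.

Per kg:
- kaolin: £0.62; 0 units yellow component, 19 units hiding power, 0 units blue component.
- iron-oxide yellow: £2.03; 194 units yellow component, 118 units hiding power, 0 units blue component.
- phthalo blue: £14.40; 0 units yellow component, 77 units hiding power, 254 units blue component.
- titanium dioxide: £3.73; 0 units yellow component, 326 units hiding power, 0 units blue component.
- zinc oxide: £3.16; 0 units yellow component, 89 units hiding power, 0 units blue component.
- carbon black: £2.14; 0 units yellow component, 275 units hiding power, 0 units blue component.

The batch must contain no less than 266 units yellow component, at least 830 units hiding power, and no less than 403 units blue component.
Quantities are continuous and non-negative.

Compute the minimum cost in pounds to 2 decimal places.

£29.88

Let x1 = kg of kaolin, x2 = kg of iron-oxide yellow, x3 = kg of phthalo blue, x4 = kg of titanium dioxide, x5 = kg of zinc oxide, x6 = kg of carbon black.
Minimise 0.62x1 + 2.03x2 + 14.4x3 + 3.73x4 + 3.16x5 + 2.14x6 s.t.:
  194x2 ≥ 266   (yellow component)
  19x1 + 118x2 + 77x3 + 326x4 + 89x5 + 275x6 ≥ 830   (hiding power)
  254x3 ≥ 403   (blue component)
  x1, x2, x3, x4, x5, x6 ≥ 0.
The cheapest feasible vertex uses only iron-oxide yellow, phthalo blue, carbon black; kaolin, titanium dioxide, zinc oxide are not used. There the yellow component, hiding power, blue component constraints are tight.
That vertex is x2 = 1.3711, x3 = 1.5866, x6 = 1.9856.
Cost = 2.03·1.3711 + 14.4·1.5866 + 2.14·1.9856 = 29.8796.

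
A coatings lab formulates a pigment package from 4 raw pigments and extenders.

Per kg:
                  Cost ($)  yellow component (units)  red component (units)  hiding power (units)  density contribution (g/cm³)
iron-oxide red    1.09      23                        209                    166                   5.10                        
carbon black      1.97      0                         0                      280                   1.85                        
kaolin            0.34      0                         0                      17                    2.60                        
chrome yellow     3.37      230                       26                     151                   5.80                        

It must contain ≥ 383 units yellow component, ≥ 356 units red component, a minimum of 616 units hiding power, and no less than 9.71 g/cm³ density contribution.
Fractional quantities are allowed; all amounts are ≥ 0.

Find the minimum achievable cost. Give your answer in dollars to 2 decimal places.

$7.43

Treat it as an LP. Let x1 = kg of iron-oxide red, x2 = kg of carbon black, x3 = kg of kaolin, x4 = kg of chrome yellow.
Minimise 1.09x1 + 1.97x2 + 0.34x3 + 3.37x4 s.t.:
  23x1 + 230x4 ≥ 383   (yellow component)
  209x1 + 26x4 ≥ 356   (red component)
  166x1 + 280x2 + 17x3 + 151x4 ≥ 616   (hiding power)
  5.1x1 + 1.85x2 + 2.6x3 + 5.8x4 ≥ 9.71   (density contribution)
  x1, x2, x3, x4 ≥ 0.
The cheapest feasible vertex uses only iron-oxide red, chrome yellow; carbon black, kaolin are not used. The yellow component and hiding power requirements are met with equality.
So iron-oxide red = 2.416 kg, chrome yellow = 1.424 kg.
Total cost: 1.09·2.416 + 3.37·1.424 = 7.4323.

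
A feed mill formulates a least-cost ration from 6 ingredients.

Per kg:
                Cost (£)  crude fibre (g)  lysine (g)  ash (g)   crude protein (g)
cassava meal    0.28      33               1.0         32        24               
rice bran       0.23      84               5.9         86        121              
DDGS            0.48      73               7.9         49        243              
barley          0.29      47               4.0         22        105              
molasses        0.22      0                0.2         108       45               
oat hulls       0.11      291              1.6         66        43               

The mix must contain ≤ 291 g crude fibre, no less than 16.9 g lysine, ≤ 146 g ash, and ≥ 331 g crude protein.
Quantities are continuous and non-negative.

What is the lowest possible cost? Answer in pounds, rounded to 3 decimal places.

£0.920

Let x1 = kg of cassava meal, x2 = kg of rice bran, x3 = kg of DDGS, x4 = kg of barley, x5 = kg of molasses, x6 = kg of oat hulls.
min 0.28x1 + 0.23x2 + 0.48x3 + 0.29x4 + 0.22x5 + 0.11x6 with:
  33x1 + 84x2 + 73x3 + 47x4 + 291x6 ≤ 291   (crude fibre)
  1x1 + 5.9x2 + 7.9x3 + 4x4 + 0.2x5 + 1.6x6 ≥ 16.9   (lysine)
  32x1 + 86x2 + 49x3 + 22x4 + 108x5 + 66x6 ≤ 146   (ash)
  24x1 + 121x2 + 243x3 + 105x4 + 45x5 + 43x6 ≥ 331   (crude protein)
  x1, x2, x3, x4, x5, x6 ≥ 0.
The optimal basis is {rice bran, DDGS}; cassava meal, barley, molasses, oat hulls drop out. Binding constraints: lysine and ash.
Optimal quantities: rice bran = 0.8335 kg, DDGS = 1.517 kg.
Objective = 0.23·0.8335 + 0.48·1.517 = 0.91987.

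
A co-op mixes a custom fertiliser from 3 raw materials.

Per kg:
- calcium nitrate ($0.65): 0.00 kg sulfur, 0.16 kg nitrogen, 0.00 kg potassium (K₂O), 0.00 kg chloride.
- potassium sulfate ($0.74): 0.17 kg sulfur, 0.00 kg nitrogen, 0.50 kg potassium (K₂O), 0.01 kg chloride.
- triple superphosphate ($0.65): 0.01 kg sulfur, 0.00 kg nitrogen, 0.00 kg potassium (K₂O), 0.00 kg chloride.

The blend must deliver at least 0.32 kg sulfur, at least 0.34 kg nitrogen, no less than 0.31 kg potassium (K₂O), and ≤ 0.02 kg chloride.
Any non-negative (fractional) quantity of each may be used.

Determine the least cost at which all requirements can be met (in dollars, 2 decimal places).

This is a linear program. Let x1 = kg of calcium nitrate, x2 = kg of potassium sulfate, x3 = kg of triple superphosphate.
Minimise 0.65x1 + 0.74x2 + 0.65x3 subject to:
  0.17x2 + 0.01x3 ≥ 0.32   (sulfur)
  0.16x1 ≥ 0.34   (nitrogen)
  0.5x2 ≥ 0.31   (potassium (K₂O))
  0.01x2 ≤ 0.02   (chloride)
  x1, x2, x3 ≥ 0.
The cheapest feasible vertex uses only calcium nitrate, potassium sulfate; triple superphosphate is not used. The sulfur and nitrogen requirements are met with equality.
Optimal quantities: calcium nitrate = 2.125 kg, potassium sulfate = 1.882 kg.
Objective = 0.65·2.125 + 0.74·1.882 = 2.7739.

$2.77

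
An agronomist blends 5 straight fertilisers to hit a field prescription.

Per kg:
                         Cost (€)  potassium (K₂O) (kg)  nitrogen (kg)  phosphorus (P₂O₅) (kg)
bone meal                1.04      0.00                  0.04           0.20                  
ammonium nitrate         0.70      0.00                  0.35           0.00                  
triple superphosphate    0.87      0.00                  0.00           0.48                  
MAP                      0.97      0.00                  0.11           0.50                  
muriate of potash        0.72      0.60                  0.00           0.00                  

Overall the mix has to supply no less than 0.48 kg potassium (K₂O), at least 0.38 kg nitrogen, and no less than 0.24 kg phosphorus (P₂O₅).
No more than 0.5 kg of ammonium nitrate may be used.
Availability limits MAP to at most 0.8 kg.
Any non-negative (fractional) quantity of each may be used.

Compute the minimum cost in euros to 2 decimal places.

Set it up as a linear program. Let x1 = kg of bone meal, x2 = kg of ammonium nitrate, x3 = kg of triple superphosphate, x4 = kg of MAP, x5 = kg of muriate of potash.
Minimize 1.04x1 + 0.7x2 + 0.87x3 + 0.97x4 + 0.72x5 s.t.:
  0.6x5 ≥ 0.48   (potassium (K₂O))
  0.04x1 + 0.35x2 + 0.11x4 ≥ 0.38   (nitrogen)
  0.2x1 + 0.48x3 + 0.5x4 ≥ 0.24   (phosphorus (P₂O₅))
  x2 ≤ 0.5
  x4 ≤ 0.8
  x1, x2, x3, x4, x5 ≥ 0.
The cheapest feasible vertex uses only bone meal, ammonium nitrate, MAP, muriate of potash; triple superphosphate is not used. Binding constraints: potassium (K₂O), nitrogen, the ammonium nitrate cap, the MAP cap.
Optimal quantities: bone meal = 2.925 kg, ammonium nitrate = 0.5 kg, MAP = 0.8 kg, muriate of potash = 0.8 kg.
Objective = 1.04·2.925 + 0.7·0.5 + 0.97·0.8 + 0.72·0.8 = 4.7440.

€4.74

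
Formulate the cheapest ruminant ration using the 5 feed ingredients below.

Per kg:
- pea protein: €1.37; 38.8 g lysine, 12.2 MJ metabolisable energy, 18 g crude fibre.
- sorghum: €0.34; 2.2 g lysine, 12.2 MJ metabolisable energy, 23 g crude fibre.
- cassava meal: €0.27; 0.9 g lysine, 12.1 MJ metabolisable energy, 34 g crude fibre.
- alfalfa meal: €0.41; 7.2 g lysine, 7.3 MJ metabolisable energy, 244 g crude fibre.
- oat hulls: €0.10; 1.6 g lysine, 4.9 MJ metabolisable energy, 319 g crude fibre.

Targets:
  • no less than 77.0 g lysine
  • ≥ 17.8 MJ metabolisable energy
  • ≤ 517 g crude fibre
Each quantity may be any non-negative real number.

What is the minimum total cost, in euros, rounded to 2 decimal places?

€2.72

Let x1 = kg of pea protein, x2 = kg of sorghum, x3 = kg of cassava meal, x4 = kg of alfalfa meal, x5 = kg of oat hulls.
Minimize 1.37x1 + 0.34x2 + 0.27x3 + 0.41x4 + 0.1x5 with:
  38.8x1 + 2.2x2 + 0.9x3 + 7.2x4 + 1.6x5 ≥ 77   (lysine)
  12.2x1 + 12.2x2 + 12.1x3 + 7.3x4 + 4.9x5 ≥ 17.8   (metabolisable energy)
  18x1 + 23x2 + 34x3 + 244x4 + 319x5 ≤ 517   (crude fibre)
  x1, x2, x3, x4, x5 ≥ 0.
The minimum-cost mix takes nothing from sorghum, cassava meal, alfalfa meal, oat hulls — only pea protein. There the lysine constraint is tight.
Solving gives x1 = 1.985.
Objective = 1.37·1.985 = 2.7195.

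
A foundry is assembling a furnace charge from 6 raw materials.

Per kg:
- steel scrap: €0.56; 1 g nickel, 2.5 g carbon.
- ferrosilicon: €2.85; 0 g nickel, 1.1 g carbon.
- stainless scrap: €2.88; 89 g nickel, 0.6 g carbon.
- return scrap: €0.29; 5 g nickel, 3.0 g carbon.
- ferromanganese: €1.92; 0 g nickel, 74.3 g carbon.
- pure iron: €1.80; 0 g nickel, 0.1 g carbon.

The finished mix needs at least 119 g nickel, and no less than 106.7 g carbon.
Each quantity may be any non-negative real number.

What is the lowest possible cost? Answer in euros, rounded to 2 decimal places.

Let x1 = kg of steel scrap, x2 = kg of ferrosilicon, x3 = kg of stainless scrap, x4 = kg of return scrap, x5 = kg of ferromanganese, x6 = kg of pure iron.
Minimise 0.56x1 + 2.85x2 + 2.88x3 + 0.29x4 + 1.92x5 + 1.8x6 with:
  1x1 + 89x3 + 5x4 ≥ 119   (nickel)
  2.5x1 + 1.1x2 + 0.6x3 + 3x4 + 74.3x5 + 0.1x6 ≥ 106.7   (carbon)
  x1, x2, x3, x4, x5, x6 ≥ 0.
The cheapest feasible vertex uses only stainless scrap, ferromanganese; steel scrap, ferrosilicon, return scrap, pure iron are not used. The nickel and carbon requirements are met with equality.
Optimal quantities: stainless scrap = 1.337 kg, ferromanganese = 1.425 kg.
Total cost: 2.88·1.337 + 1.92·1.425 = 6.5866.

€6.59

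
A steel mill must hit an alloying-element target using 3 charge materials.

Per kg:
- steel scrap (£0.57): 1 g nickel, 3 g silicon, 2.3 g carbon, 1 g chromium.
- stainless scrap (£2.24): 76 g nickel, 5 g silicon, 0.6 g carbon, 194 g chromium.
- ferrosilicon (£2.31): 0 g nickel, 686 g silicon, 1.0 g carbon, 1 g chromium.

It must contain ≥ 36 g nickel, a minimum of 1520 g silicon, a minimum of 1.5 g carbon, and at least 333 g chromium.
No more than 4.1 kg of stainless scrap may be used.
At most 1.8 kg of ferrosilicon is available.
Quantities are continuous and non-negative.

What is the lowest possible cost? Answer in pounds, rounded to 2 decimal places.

Treat it as an LP. Let x1 = kg of steel scrap, x2 = kg of stainless scrap, x3 = kg of ferrosilicon.
min 0.57x1 + 2.24x2 + 2.31x3 subject to:
  1x1 + 76x2 ≥ 36   (nickel)
  3x1 + 5x2 + 686x3 ≥ 1520   (silicon)
  2.3x1 + 0.6x2 + 1x3 ≥ 1.5   (carbon)
  1x1 + 194x2 + 1x3 ≥ 333   (chromium)
  x2 ≤ 4.1
  x3 ≤ 1.8
  x1, x2, x3 ≥ 0.
The optimal mix uses every input. The silicon, chromium, the ferrosilicon cap requirements are met with equality.
Solving gives x1 = 93.02, x2 = 1.228, x3 = 1.8.
Total cost: 0.57·93.02 + 2.24·1.228 + 2.31·1.8 = 59.9301.

£59.93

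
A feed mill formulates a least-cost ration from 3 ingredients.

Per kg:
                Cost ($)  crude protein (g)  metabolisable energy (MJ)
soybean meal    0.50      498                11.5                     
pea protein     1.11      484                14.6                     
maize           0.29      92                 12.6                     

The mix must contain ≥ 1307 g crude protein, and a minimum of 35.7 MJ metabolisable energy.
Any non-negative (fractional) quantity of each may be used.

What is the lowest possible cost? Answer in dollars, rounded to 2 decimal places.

Let x1 = kg of soybean meal, x2 = kg of pea protein, x3 = kg of maize.
Minimize 0.5x1 + 1.11x2 + 0.29x3 subject to:
  498x1 + 484x2 + 92x3 ≥ 1307   (crude protein)
  11.5x1 + 14.6x2 + 12.6x3 ≥ 35.7   (metabolisable energy)
  x1, x2, x3 ≥ 0.
The minimum-cost mix takes nothing from pea protein — only soybean meal, maize. There the crude protein and metabolisable energy constraints are tight.
That vertex is x1 = 2.527, x3 = 0.5268.
Hence cost = 0.5·2.527 + 0.29·0.5268 = $1.4163.

$1.42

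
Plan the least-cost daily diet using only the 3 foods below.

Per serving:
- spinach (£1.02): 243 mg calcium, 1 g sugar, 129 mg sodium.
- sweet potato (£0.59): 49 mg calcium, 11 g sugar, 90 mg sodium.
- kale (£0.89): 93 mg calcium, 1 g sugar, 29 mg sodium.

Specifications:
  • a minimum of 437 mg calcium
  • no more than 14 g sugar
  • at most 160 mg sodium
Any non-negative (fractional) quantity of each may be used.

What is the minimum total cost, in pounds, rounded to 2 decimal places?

This is a linear program. Let x1 = servings of spinach, x2 = servings of sweet potato, x3 = servings of kale.
Minimise 1.02x1 + 0.59x2 + 0.89x3 s.t.:
  243x1 + 49x2 + 93x3 ≥ 437   (calcium)
  1x1 + 11x2 + 1x3 ≤ 14   (sugar)
  129x1 + 90x2 + 29x3 ≤ 160   (sodium)
  x1, x2, x3 ≥ 0.
The minimum-cost mix takes nothing from sweet potato — only spinach, kale. There the calcium and sodium constraints are tight.
Solving gives x1 = 0.4459, x3 = 3.534.
Objective = 1.02·0.4459 + 0.89·3.534 = 3.6001.

£3.60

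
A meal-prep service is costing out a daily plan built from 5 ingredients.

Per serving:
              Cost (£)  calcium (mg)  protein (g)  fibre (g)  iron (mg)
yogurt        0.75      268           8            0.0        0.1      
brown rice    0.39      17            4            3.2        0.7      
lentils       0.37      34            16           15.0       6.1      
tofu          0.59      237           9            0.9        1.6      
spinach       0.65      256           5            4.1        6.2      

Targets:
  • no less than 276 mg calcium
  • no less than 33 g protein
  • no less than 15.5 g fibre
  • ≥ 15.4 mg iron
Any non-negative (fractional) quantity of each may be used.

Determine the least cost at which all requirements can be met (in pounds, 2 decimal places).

£1.20

Set it up as a linear program. Let x1 = servings of yogurt, x2 = servings of brown rice, x3 = servings of lentils, x4 = servings of tofu, x5 = servings of spinach.
Minimize 0.75x1 + 0.39x2 + 0.37x3 + 0.59x4 + 0.65x5 s.t.:
  268x1 + 17x2 + 34x3 + 237x4 + 256x5 ≥ 276   (calcium)
  8x1 + 4x2 + 16x3 + 9x4 + 5x5 ≥ 33   (protein)
  3.2x2 + 15x3 + 0.9x4 + 4.1x5 ≥ 15.5   (fibre)
  0.1x1 + 0.7x2 + 6.1x3 + 1.6x4 + 6.2x5 ≥ 15.4   (iron)
  x1, x2, x3, x4, x5 ≥ 0.
The cheapest feasible vertex uses only lentils, tofu, spinach; yogurt, brown rice are not used. The calcium, protein, iron requirements are met with equality.
Solving gives x3 = 1.761, x4 = 0.1389, x5 = 0.7157.
Hence cost = 0.37·1.761 + 0.59·0.1389 + 0.65·0.7157 = £1.1987.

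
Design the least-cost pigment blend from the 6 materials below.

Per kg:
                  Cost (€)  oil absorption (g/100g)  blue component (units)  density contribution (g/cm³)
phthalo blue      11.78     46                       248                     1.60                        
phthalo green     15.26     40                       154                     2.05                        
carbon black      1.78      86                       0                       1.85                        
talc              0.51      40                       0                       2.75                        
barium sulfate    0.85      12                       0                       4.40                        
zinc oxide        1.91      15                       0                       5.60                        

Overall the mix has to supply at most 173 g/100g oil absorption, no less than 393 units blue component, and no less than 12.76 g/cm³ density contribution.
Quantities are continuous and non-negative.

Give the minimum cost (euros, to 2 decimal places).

Let x1 = kg of phthalo blue, x2 = kg of phthalo green, x3 = kg of carbon black, x4 = kg of talc, x5 = kg of barium sulfate, x6 = kg of zinc oxide.
Minimize 11.78x1 + 15.26x2 + 1.78x3 + 0.51x4 + 0.85x5 + 1.91x6 with:
  46x1 + 40x2 + 86x3 + 40x4 + 12x5 + 15x6 ≤ 173   (oil absorption)
  248x1 + 154x2 ≥ 393   (blue component)
  1.6x1 + 2.05x2 + 1.85x3 + 2.75x4 + 4.4x5 + 5.6x6 ≥ 12.76   (density contribution)
  x1, x2, x3, x4, x5, x6 ≥ 0.
The optimal basis is {phthalo blue, talc, barium sulfate}; phthalo green, carbon black, zinc oxide drop out. There the oil absorption, blue component, density contribution constraints are tight.
So phthalo blue = 1.585 kg, talc = 2.222 kg, barium sulfate = 0.9349 kg.
Total cost: 11.78·1.585 + 0.51·2.222 + 0.85·0.9349 = 20.5992.

€20.60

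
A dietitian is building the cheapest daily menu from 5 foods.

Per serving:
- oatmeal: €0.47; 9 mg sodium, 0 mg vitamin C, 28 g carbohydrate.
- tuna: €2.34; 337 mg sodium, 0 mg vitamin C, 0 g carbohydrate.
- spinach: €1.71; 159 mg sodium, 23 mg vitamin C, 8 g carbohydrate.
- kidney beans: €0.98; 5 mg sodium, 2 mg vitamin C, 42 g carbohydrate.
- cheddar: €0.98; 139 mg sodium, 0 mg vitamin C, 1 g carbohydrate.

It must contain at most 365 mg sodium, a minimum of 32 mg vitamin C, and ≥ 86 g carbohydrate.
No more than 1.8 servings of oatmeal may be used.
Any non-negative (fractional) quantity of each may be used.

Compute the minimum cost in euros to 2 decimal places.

This is a linear program. Let x1 = servings of oatmeal, x2 = servings of tuna, x3 = servings of spinach, x4 = servings of kidney beans, x5 = servings of cheddar.
min 0.47x1 + 2.34x2 + 1.71x3 + 0.98x4 + 0.98x5 s.t.:
  9x1 + 337x2 + 159x3 + 5x4 + 139x5 ≤ 365   (sodium)
  23x3 + 2x4 ≥ 32   (vitamin C)
  28x1 + 8x3 + 42x4 + 1x5 ≥ 86   (carbohydrate)
  x1 ≤ 1.8
  x1, x2, x3, x4, x5 ≥ 0.
At the optimum only oatmeal, spinach, kidney beans are positive (tuna, cheddar = 0). The vitamin C, carbohydrate, the oatmeal cap requirements are met with equality.
Optimal quantities: oatmeal = 1.8 servings, spinach = 1.34 servings, kidney beans = 0.5924 servings.
Cost = 0.47·1.8 + 1.71·1.34 + 0.98·0.5924 = 3.7180.

€3.72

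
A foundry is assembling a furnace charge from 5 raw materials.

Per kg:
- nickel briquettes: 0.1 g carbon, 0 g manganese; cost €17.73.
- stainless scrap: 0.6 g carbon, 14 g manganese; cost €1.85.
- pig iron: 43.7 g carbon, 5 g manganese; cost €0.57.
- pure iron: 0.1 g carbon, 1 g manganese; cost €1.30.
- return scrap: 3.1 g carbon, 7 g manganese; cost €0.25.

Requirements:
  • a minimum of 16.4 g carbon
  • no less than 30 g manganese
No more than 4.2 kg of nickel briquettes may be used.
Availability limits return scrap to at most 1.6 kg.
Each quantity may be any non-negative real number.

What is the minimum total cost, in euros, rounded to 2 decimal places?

Set it up as a linear program. Let x1 = kg of nickel briquettes, x2 = kg of stainless scrap, x3 = kg of pig iron, x4 = kg of pure iron, x5 = kg of return scrap.
min 17.73x1 + 1.85x2 + 0.57x3 + 1.3x4 + 0.25x5 s.t.:
  0.1x1 + 0.6x2 + 43.7x3 + 0.1x4 + 3.1x5 ≥ 16.4   (carbon)
  14x2 + 5x3 + 1x4 + 7x5 ≥ 30   (manganese)
  x1 ≤ 4.2
  x5 ≤ 1.6
  x1, x2, x3, x4, x5 ≥ 0.
The cheapest feasible vertex uses only pig iron, return scrap; nickel briquettes, stainless scrap, pure iron are not used. The manganese and the return scrap cap requirements are met with equality.
Optimal quantities: pig iron = 3.76 kg, return scrap = 1.6 kg.
Objective = 0.57·3.76 + 0.25·1.6 = 2.5432.

€2.54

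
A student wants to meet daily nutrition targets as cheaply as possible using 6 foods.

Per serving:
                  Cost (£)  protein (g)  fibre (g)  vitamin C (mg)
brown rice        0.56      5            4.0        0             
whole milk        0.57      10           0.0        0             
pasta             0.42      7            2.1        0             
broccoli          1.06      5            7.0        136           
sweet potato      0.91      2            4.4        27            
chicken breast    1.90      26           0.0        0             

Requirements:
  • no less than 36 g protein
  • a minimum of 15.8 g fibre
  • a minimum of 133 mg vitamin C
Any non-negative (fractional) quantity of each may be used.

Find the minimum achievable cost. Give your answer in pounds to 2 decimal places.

Let x1 = servings of brown rice, x2 = servings of whole milk, x3 = servings of pasta, x4 = servings of broccoli, x5 = servings of sweet potato, x6 = servings of chicken breast.
Minimise 0.56x1 + 0.57x2 + 0.42x3 + 1.06x4 + 0.91x5 + 1.9x6 s.t.:
  5x1 + 10x2 + 7x3 + 5x4 + 2x5 + 26x6 ≥ 36   (protein)
  4x1 + 2.1x3 + 7x4 + 4.4x5 ≥ 15.8   (fibre)
  136x4 + 27x5 ≥ 133   (vitamin C)
  x1, x2, x3, x4, x5, x6 ≥ 0.
At the optimum only whole milk, pasta, broccoli are positive (brown rice, sweet potato, chicken breast = 0). Binding constraints: protein, fibre, vitamin C.
Solving gives x2 = 0.1262, x3 = 4.264, x4 = 0.9779.
Cost = 0.57·0.1262 + 0.42·4.264 + 1.06·0.9779 = 2.8994.

£2.90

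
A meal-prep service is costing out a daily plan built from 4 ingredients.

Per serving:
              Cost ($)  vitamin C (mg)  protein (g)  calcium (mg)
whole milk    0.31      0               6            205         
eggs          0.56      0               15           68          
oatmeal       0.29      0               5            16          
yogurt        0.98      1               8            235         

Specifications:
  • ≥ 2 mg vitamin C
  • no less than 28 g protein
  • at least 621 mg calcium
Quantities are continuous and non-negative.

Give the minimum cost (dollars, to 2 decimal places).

Set it up as a linear program. Let x1 = servings of whole milk, x2 = servings of eggs, x3 = servings of oatmeal, x4 = servings of yogurt.
Minimise 0.31x1 + 0.56x2 + 0.29x3 + 0.98x4 subject to:
  1x4 ≥ 2   (vitamin C)
  6x1 + 15x2 + 5x3 + 8x4 ≥ 28   (protein)
  205x1 + 68x2 + 16x3 + 235x4 ≥ 621   (calcium)
  x1, x2, x3, x4 ≥ 0.
The cheapest feasible vertex uses only whole milk, eggs, yogurt; oatmeal is not used. The vitamin C, protein, calcium requirements are met with equality.
So whole milk = 0.5433 servings, eggs = 0.5827 servings, yogurt = 2 servings.
Objective = 0.31·0.5433 + 0.56·0.5827 + 0.98·2 = 2.4547.

$2.45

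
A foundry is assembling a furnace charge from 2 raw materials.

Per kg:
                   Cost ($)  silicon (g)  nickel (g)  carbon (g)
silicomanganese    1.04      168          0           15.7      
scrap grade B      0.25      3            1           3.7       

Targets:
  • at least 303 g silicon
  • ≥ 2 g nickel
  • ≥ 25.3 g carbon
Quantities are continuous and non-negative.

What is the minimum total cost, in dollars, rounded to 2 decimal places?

$2.34

Set it up as a linear program. Let x1 = kg of silicomanganese, x2 = kg of scrap grade B.
min 1.04x1 + 0.25x2 with:
  168x1 + 3x2 ≥ 303   (silicon)
  1x2 ≥ 2   (nickel)
  15.7x1 + 3.7x2 ≥ 25.3   (carbon)
  x1, x2 ≥ 0.
Both inputs are positive at the optimum. There the silicon and nickel constraints are tight.
Optimal quantities: silicomanganese = 1.768 kg, scrap grade B = 2 kg.
Total cost: 1.04·1.768 + 0.25·2 = 2.3387.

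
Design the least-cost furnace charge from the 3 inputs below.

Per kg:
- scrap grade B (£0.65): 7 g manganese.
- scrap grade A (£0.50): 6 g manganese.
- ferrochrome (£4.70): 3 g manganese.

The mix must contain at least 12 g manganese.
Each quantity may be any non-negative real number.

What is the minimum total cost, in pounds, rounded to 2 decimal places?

Treat it as an LP. Let x1 = kg of scrap grade B, x2 = kg of scrap grade A, x3 = kg of ferrochrome.
Minimize 0.65x1 + 0.5x2 + 4.7x3 s.t.:
  7x1 + 6x2 + 3x3 ≥ 12   (manganese)
  x1, x2, x3 ≥ 0.
The cheapest feasible vertex uses only scrap grade A; scrap grade B, ferrochrome are not used. There the manganese constraint is tight.
That vertex is x2 = 2.
Cost = 0.5·2 = 1.0000.

£1.00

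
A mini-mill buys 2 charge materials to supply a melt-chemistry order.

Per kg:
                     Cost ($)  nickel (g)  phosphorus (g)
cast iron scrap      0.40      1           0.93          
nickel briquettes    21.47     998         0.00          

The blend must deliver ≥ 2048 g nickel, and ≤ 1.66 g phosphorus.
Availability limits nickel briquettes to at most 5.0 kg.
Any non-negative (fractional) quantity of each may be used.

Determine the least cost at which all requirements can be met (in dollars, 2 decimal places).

$44.06

Let x1 = kg of cast iron scrap, x2 = kg of nickel briquettes.
min 0.4x1 + 21.47x2 s.t.:
  1x1 + 998x2 ≥ 2048   (nickel)
  0.93x1 ≤ 1.66   (phosphorus)
  x2 ≤ 5
  x1, x2 ≥ 0.
The cheapest feasible vertex uses only nickel briquettes; cast iron scrap is not used. The nickel requirement is met with equality.
So nickel briquettes = 2.052 kg.
Hence cost = 21.47·2.052 = $44.0564.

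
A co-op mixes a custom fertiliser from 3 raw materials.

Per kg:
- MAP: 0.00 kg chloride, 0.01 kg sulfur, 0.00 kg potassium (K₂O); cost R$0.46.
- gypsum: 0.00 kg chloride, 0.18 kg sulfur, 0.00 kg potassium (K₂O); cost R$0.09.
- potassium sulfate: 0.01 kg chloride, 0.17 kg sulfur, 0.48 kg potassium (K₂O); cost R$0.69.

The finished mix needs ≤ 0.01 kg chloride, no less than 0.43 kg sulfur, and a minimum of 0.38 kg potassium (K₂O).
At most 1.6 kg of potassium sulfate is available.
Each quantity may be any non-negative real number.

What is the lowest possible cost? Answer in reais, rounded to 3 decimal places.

Set it up as a linear program. Let x1 = kg of MAP, x2 = kg of gypsum, x3 = kg of potassium sulfate.
min 0.46x1 + 0.09x2 + 0.69x3 with:
  0.01x3 ≤ 0.01   (chloride)
  0.01x1 + 0.18x2 + 0.17x3 ≥ 0.43   (sulfur)
  0.48x3 ≥ 0.38   (potassium (K₂O))
  x3 ≤ 1.6
  x1, x2, x3 ≥ 0.
The cheapest feasible vertex uses only gypsum, potassium sulfate; MAP is not used. There the sulfur and potassium (K₂O) constraints are tight.
Solving gives x2 = 1.641, x3 = 0.7917.
Objective = 0.09·1.641 + 0.69·0.7917 = 0.69396.

R$0.694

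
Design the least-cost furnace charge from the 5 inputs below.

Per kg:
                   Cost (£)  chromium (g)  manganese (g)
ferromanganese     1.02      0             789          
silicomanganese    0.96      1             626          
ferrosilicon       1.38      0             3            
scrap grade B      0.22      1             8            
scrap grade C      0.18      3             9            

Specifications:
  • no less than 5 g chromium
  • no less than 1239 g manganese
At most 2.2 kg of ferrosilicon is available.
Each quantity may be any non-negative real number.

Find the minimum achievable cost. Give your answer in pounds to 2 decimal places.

£1.88

This is a linear program. Let x1 = kg of ferromanganese, x2 = kg of silicomanganese, x3 = kg of ferrosilicon, x4 = kg of scrap grade B, x5 = kg of scrap grade C.
min 1.02x1 + 0.96x2 + 1.38x3 + 0.22x4 + 0.18x5 subject to:
  1x2 + 1x4 + 3x5 ≥ 5   (chromium)
  789x1 + 626x2 + 3x3 + 8x4 + 9x5 ≥ 1239   (manganese)
  x3 ≤ 2.2
  x1, x2, x3, x4, x5 ≥ 0.
The cheapest feasible vertex uses only ferromanganese, scrap grade C; silicomanganese, ferrosilicon, scrap grade B are not used. The chromium and manganese requirements are met with equality.
Solving gives x1 = 1.551, x5 = 1.667.
Cost = 1.02·1.551 + 0.18·1.667 = 1.8821.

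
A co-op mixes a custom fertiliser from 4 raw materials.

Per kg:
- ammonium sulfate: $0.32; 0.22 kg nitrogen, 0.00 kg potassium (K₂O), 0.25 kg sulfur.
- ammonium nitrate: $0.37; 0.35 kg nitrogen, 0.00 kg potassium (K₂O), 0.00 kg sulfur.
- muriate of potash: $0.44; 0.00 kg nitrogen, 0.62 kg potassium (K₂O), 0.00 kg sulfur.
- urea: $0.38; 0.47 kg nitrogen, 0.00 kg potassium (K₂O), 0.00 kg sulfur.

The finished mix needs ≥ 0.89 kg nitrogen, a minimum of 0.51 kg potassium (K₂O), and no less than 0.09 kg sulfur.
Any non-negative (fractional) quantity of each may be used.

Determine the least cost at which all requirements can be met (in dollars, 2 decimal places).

Set it up as a linear program. Let x1 = kg of ammonium sulfate, x2 = kg of ammonium nitrate, x3 = kg of muriate of potash, x4 = kg of urea.
min 0.32x1 + 0.37x2 + 0.44x3 + 0.38x4 s.t.:
  0.22x1 + 0.35x2 + 0.47x4 ≥ 0.89   (nitrogen)
  0.62x3 ≥ 0.51   (potassium (K₂O))
  0.25x1 ≥ 0.09   (sulfur)
  x1, x2, x3, x4 ≥ 0.
The minimum-cost mix takes nothing from ammonium nitrate — only ammonium sulfate, muriate of potash, urea. Binding constraints: nitrogen, potassium (K₂O), sulfur.
Optimal quantities: ammonium sulfate = 0.36 kg, muriate of potash = 0.8226 kg, urea = 1.725 kg.
Cost = 0.32·0.36 + 0.44·0.8226 + 0.38·1.725 = 1.1326.

$1.13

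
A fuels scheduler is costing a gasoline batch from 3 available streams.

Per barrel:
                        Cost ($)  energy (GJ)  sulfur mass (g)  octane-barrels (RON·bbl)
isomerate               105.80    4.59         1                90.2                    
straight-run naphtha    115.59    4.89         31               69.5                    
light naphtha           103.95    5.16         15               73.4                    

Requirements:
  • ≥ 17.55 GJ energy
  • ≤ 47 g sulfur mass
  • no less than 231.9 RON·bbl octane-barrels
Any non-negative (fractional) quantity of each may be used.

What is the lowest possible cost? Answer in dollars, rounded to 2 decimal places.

$357.89

Treat it as an LP. Let x1 = barrels of isomerate, x2 = barrels of straight-run naphtha, x3 = barrels of light naphtha.
Minimize 105.8x1 + 115.59x2 + 103.95x3 with:
  4.59x1 + 4.89x2 + 5.16x3 ≥ 17.55   (energy)
  1x1 + 31x2 + 15x3 ≤ 47   (sulfur mass)
  90.2x1 + 69.5x2 + 73.4x3 ≥ 231.9   (octane-barrels)
  x1, x2, x3 ≥ 0.
The minimum-cost mix takes nothing from straight-run naphtha — only isomerate, light naphtha. The energy and sulfur mass requirements are met with equality.
So isomerate = 0.32548 barrels, light naphtha = 3.1116 barrels.
Cost = 105.8·0.32548 + 103.95·3.1116 = 357.8866.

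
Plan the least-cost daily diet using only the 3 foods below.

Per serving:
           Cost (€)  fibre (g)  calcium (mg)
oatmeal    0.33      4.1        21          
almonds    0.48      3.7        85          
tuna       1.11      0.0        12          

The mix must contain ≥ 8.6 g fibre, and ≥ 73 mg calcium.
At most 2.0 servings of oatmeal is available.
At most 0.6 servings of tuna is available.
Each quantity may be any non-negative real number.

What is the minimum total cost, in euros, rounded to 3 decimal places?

Treat it as an LP. Let x1 = servings of oatmeal, x2 = servings of almonds, x3 = servings of tuna.
min 0.33x1 + 0.48x2 + 1.11x3 s.t.:
  4.1x1 + 3.7x2 ≥ 8.6   (fibre)
  21x1 + 85x2 + 12x3 ≥ 73   (calcium)
  x1 ≤ 2
  x3 ≤ 0.6
  x1, x2, x3 ≥ 0.
At the optimum only oatmeal, almonds are positive (tuna = 0). There the fibre and calcium constraints are tight.
Optimal quantities: oatmeal = 1.702 servings, almonds = 0.4383 servings.
Objective = 0.33·1.702 + 0.48·0.4383 = 0.77204.

€0.772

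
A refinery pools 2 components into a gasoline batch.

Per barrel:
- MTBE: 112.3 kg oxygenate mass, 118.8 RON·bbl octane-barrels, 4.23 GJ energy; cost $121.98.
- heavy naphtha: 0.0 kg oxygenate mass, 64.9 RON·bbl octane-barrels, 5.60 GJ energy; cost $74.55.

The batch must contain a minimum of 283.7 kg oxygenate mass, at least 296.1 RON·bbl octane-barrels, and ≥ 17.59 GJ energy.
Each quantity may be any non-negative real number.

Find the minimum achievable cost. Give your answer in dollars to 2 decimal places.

Let x1 = barrels of MTBE, x2 = barrels of heavy naphtha.
Minimize 121.98x1 + 74.55x2 with:
  112.3x1 ≥ 283.7   (oxygenate mass)
  118.8x1 + 64.9x2 ≥ 296.1   (octane-barrels)
  4.23x1 + 5.6x2 ≥ 17.59   (energy)
  x1, x2 ≥ 0.
Both inputs are positive at the optimum. The oxygenate mass and energy requirements are met with equality.
Optimal quantities: MTBE = 2.5263 barrels, heavy naphtha = 1.2328 barrels.
Hence cost = 121.98·2.5263 + 74.55·1.2328 = $400.0633.

$400.06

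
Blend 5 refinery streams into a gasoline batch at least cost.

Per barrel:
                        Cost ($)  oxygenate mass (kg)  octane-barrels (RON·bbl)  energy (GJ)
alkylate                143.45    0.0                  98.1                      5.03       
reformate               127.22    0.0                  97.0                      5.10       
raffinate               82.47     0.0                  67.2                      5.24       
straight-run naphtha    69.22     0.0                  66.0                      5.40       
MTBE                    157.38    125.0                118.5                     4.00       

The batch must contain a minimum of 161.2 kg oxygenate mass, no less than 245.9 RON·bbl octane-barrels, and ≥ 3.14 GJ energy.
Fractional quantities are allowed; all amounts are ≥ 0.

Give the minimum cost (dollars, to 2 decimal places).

$300.58

Set it up as a linear program. Let x1 = barrels of alkylate, x2 = barrels of reformate, x3 = barrels of raffinate, x4 = barrels of straight-run naphtha, x5 = barrels of MTBE.
Minimize 143.45x1 + 127.22x2 + 82.47x3 + 69.22x4 + 157.38x5 s.t.:
  125x5 ≥ 161.2   (oxygenate mass)
  98.1x1 + 97x2 + 67.2x3 + 66x4 + 118.5x5 ≥ 245.9   (octane-barrels)
  5.03x1 + 5.1x2 + 5.24x3 + 5.4x4 + 4x5 ≥ 3.14   (energy)
  x1, x2, x3, x4, x5 ≥ 0.
The cheapest feasible vertex uses only straight-run naphtha, MTBE; alkylate, reformate, raffinate are not used. The oxygenate mass and octane-barrels requirements are met with equality.
So straight-run naphtha = 1.4103 barrels, MTBE = 1.2896 barrels.
Total cost: 69.22·1.4103 + 157.38·1.2896 = 300.5782.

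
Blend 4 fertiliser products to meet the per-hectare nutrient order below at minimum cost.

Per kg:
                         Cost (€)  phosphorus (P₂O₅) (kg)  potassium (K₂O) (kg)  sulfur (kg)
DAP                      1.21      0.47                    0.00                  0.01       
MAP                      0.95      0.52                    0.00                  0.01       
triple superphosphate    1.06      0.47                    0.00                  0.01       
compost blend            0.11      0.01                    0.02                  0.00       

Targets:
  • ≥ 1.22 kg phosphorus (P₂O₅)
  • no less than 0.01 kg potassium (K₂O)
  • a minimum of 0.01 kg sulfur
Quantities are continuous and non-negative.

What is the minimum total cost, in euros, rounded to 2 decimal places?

€2.27

Set it up as a linear program. Let x1 = kg of DAP, x2 = kg of MAP, x3 = kg of triple superphosphate, x4 = kg of compost blend.
min 1.21x1 + 0.95x2 + 1.06x3 + 0.11x4 with:
  0.47x1 + 0.52x2 + 0.47x3 + 0.01x4 ≥ 1.22   (phosphorus (P₂O₅))
  0.02x4 ≥ 0.01   (potassium (K₂O))
  0.01x1 + 0.01x2 + 0.01x3 ≥ 0.01   (sulfur)
  x1, x2, x3, x4 ≥ 0.
At the optimum only MAP, compost blend are positive (DAP, triple superphosphate = 0). The phosphorus (P₂O₅) and potassium (K₂O) requirements are met with equality.
So MAP = 2.3365 kg, compost blend = 0.5 kg.
Hence cost = 0.95·2.3365 + 0.11·0.5 = €2.2747.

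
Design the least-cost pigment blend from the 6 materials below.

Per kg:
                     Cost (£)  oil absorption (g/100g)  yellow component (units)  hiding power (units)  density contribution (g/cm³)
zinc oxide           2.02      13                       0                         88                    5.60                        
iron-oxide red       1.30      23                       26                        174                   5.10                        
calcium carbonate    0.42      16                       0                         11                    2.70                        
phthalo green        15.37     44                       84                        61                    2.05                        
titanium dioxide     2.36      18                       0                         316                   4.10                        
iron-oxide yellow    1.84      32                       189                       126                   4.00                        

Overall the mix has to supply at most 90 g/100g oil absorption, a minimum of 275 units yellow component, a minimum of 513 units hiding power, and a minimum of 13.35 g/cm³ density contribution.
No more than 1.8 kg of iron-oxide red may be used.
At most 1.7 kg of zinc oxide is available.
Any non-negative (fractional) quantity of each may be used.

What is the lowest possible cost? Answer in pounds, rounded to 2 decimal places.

£4.92

Let x1 = kg of zinc oxide, x2 = kg of iron-oxide red, x3 = kg of calcium carbonate, x4 = kg of phthalo green, x5 = kg of titanium dioxide, x6 = kg of iron-oxide yellow.
min 2.02x1 + 1.3x2 + 0.42x3 + 15.37x4 + 2.36x5 + 1.84x6 with:
  13x1 + 23x2 + 16x3 + 44x4 + 18x5 + 32x6 ≤ 90   (oil absorption)
  26x2 + 84x4 + 189x6 ≥ 275   (yellow component)
  88x1 + 174x2 + 11x3 + 61x4 + 316x5 + 126x6 ≥ 513   (hiding power)
  5.6x1 + 5.1x2 + 2.7x3 + 2.05x4 + 4.1x5 + 4x6 ≥ 13.35   (density contribution)
  x2 ≤ 1.8
  x1 ≤ 1.7
  x1, x2, x3, x4, x5, x6 ≥ 0.
The cheapest feasible vertex uses only iron-oxide red, titanium dioxide, iron-oxide yellow; zinc oxide, calcium carbonate, phthalo green are not used. Binding constraints: yellow component, hiding power, the iron-oxide red cap.
So iron-oxide red = 1.8 kg, titanium dioxide = 0.1508 kg, iron-oxide yellow = 1.207 kg.
Hence cost = 1.3·1.8 + 2.36·0.1508 + 1.84·1.207 = £4.9168.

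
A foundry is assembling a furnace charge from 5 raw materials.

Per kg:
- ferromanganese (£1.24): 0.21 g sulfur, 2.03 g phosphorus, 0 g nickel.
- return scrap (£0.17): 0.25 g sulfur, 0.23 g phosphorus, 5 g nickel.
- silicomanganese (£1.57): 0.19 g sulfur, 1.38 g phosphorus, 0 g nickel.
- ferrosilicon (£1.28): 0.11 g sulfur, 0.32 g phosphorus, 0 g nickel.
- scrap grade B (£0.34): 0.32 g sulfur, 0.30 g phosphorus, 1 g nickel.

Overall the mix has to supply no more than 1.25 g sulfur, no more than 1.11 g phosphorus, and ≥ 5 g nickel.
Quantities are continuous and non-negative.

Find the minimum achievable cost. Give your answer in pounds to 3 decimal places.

Treat it as an LP. Let x1 = kg of ferromanganese, x2 = kg of return scrap, x3 = kg of silicomanganese, x4 = kg of ferrosilicon, x5 = kg of scrap grade B.
Minimize 1.24x1 + 0.17x2 + 1.57x3 + 1.28x4 + 0.34x5 with:
  0.21x1 + 0.25x2 + 0.19x3 + 0.11x4 + 0.32x5 ≤ 1.25   (sulfur)
  2.03x1 + 0.23x2 + 1.38x3 + 0.32x4 + 0.3x5 ≤ 1.11   (phosphorus)
  5x2 + 1x5 ≥ 5   (nickel)
  x1, x2, x3, x4, x5 ≥ 0.
The minimum-cost mix takes nothing from ferromanganese, silicomanganese, ferrosilicon, scrap grade B — only return scrap. The nickel requirement is met with equality.
Solving gives x2 = 1.
Total cost: 0.17·1 = 0.17000.

£0.170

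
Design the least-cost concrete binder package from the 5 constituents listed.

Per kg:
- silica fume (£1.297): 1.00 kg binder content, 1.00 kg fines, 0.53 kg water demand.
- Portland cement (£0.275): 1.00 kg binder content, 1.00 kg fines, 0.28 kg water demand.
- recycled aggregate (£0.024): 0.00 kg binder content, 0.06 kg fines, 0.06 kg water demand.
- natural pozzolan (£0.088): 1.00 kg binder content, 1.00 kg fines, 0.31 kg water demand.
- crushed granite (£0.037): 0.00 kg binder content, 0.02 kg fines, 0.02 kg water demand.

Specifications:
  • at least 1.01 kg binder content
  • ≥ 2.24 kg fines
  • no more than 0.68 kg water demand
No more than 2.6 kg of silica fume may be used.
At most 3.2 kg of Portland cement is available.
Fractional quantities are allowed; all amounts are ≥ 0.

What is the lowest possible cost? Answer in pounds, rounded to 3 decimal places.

This is a linear program. Let x1 = kg of silica fume, x2 = kg of Portland cement, x3 = kg of recycled aggregate, x4 = kg of natural pozzolan, x5 = kg of crushed granite.
min 1.297x1 + 0.275x2 + 0.024x3 + 0.088x4 + 0.037x5 with:
  1x1 + 1x2 + 1x4 ≥ 1.01   (binder content)
  1x1 + 1x2 + 0.06x3 + 1x4 + 0.02x5 ≥ 2.24   (fines)
  0.53x1 + 0.28x2 + 0.06x3 + 0.31x4 + 0.02x5 ≤ 0.68   (water demand)
  x1 ≤ 2.6
  x2 ≤ 3.2
  x1, x2, x3, x4, x5 ≥ 0.
The optimal basis is {Portland cement, natural pozzolan}; silica fume, recycled aggregate, crushed granite drop out. There the fines and water demand constraints are tight.
So Portland cement = 0.48 kg, natural pozzolan = 1.76 kg.
Objective = 0.275·0.48 + 0.088·1.76 = 0.28688.

£0.287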